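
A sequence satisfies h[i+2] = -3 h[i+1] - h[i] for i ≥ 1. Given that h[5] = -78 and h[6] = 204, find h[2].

6

Rearranging, h[i-2] = -(h[i] + 3 h[i-1]).
h[4] = -(204 + 3*(-78)) = 30
h[3] = -(-78 + 3*30) = -12
h[2] = -(30 + 3*(-12)) = 6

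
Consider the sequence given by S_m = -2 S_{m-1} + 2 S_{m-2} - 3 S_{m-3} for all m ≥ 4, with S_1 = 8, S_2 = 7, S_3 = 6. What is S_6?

-132

S_4 = -2·6 + 2·7 - 3·8 = -22
S_5 = -2·(-22) + 2·6 - 3·7 = 35
S_6 = -2·35 + 2·(-22) - 3·6 = -132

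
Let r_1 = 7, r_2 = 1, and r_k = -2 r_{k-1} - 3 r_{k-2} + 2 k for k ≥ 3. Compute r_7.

r_3 = -2*1 - 3*7 + 6 = -17
r_4 = -2*(-17) - 3*1 + 8 = 39
r_5 = -2*39 - 3*(-17) + 10 = -17
r_6 = -2*(-17) - 3*39 + 12 = -71
r_7 = -2*(-71) - 3*(-17) + 14 = 207

207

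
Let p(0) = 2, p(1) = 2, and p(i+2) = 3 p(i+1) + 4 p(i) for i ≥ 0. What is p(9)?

209714

p(2) = 3(2) + 4(2) = 14
p(3) = 3(14) + 4(2) = 50
p(4) = 3(50) + 4(14) = 206
p(5) = 3(206) + 4(50) = 818
p(6) = 3(818) + 4(206) = 3278
p(7) = 3(3278) + 4(818) = 13106
p(8) = 3(13106) + 4(3278) = 52430
p(9) = 3(52430) + 4(13106) = 209714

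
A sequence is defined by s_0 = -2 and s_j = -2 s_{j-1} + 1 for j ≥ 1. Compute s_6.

-149

s_1 = -2*(-2) + 1 = 5
s_2 = -2*5 + 1 = -9
s_3 = -2*(-9) + 1 = 19
s_4 = -2*19 + 1 = -37
s_5 = -2*(-37) + 1 = 75
s_6 = -2*75 + 1 = -149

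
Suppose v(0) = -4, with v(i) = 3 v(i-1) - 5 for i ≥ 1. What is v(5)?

v(1) = 3(-4) - 5 = -17
v(2) = 3(-17) - 5 = -56
v(3) = 3(-56) - 5 = -173
v(4) = 3(-173) - 5 = -524
v(5) = 3(-524) - 5 = -1577

-1577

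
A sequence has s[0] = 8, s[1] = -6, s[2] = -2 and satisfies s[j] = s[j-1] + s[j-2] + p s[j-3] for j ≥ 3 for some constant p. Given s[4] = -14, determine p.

-2

s[3] = -8 + 8p
s[4] = -10 + 2p
So -10 + 2p = -14, giving p = -2.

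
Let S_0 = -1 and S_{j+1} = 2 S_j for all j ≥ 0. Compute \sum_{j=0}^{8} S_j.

S_1 = 2*(-1) = -2
S_2 = 2*(-2) = -4
S_3 = 2*(-4) = -8
S_4 = 2*(-8) = -16
S_5 = 2*(-16) = -32
S_6 = 2*(-32) = -64
S_7 = 2*(-64) = -128
S_8 = 2*(-128) = -256
Sum = (-1) + (-2) + (-4) + (-8) + (-16) + (-32) + (-64) + (-128) + (-256) = -511

-511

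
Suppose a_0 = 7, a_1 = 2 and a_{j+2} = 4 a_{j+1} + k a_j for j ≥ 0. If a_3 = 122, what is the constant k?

3

a_2 = 8 + 7k
a_3 = 32 + 30k
So 32 + 30k = 122, giving k = 3.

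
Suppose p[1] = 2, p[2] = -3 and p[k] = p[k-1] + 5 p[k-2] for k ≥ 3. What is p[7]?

122

p[3] = (-3) + 5*2 = 7
p[4] = 7 + 5*(-3) = -8
p[5] = (-8) + 5*7 = 27
p[6] = 27 + 5*(-8) = -13
p[7] = (-13) + 5*27 = 122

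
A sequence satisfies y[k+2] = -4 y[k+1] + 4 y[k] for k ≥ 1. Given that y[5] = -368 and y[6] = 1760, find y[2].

Rearranging, y[k-2] = (y[k] + 4 y[k-1]) / 4.
y[4] = (1760 + 4·(-368)) / 4 = 288/4 = 72
y[3] = (-368 + 4·72) / 4 = -80/4 = -20
y[2] = (72 + 4·(-20)) / 4 = -8/4 = -2

-2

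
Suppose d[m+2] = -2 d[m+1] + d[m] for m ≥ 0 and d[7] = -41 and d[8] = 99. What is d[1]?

Rearranging, d[m-2] = d[m] + 2 d[m-1].
d[6] = 99 + 2*(-41) = 17
d[5] = -41 + 2*17 = -7
d[4] = 17 + 2*(-7) = 3
d[3] = -7 + 2*3 = -1
d[2] = 3 + 2*(-1) = 1
d[1] = -1 + 2*1 = 1

1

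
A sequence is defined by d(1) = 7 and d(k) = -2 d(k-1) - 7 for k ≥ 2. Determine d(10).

-4781

d(2) = -2·7 - 7 = -21
d(3) = -2·(-21) - 7 = 35
d(4) = -2·35 - 7 = -77
d(5) = -2·(-77) - 7 = 147
d(6) = -2·147 - 7 = -301
d(7) = -2·(-301) - 7 = 595
d(8) = -2·595 - 7 = -1197
d(9) = -2·(-1197) - 7 = 2387
d(10) = -2·2387 - 7 = -4781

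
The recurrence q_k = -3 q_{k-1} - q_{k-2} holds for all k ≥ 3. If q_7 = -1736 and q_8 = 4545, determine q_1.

Rearranging, q_{k-2} = -(q_k + 3 q_{k-1}).
q_6 = -(4545 + 3·(-1736)) = 663
q_5 = -(-1736 + 3·663) = -253
q_4 = -(663 + 3·(-253)) = 96
q_3 = -(-253 + 3·96) = -35
q_2 = -(96 + 3·(-35)) = 9
q_1 = -(-35 + 3·9) = 8

8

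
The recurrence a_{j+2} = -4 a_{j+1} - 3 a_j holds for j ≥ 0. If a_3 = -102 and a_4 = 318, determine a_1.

Rearranging, a_{j-2} = (a_j + 4 a_{j-1}) / -3.
a_2 = (318 + 4*(-102)) / -3 = -90/-3 = 30
a_1 = (-102 + 4*30) / -3 = 18/-3 = -6

-6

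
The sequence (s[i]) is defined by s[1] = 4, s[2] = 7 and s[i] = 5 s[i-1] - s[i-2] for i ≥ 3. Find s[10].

1790212

s[3] = 5(7) - 4 = 31
s[4] = 5(31) - 7 = 148
s[5] = 5(148) - 31 = 709
s[6] = 5(709) - 148 = 3397
s[7] = 5(3397) - 709 = 16276
s[8] = 5(16276) - 3397 = 77983
s[9] = 5(77983) - 16276 = 373639
s[10] = 5(373639) - 77983 = 1790212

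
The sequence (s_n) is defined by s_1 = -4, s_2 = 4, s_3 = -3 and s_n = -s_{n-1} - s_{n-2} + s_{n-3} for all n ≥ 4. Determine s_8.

29

s_4 = -(-3) - 4 + (-4) = -5
s_5 = -(-5) - (-3) + 4 = 12
s_6 = -12 - (-5) + (-3) = -10
s_7 = -(-10) - 12 + (-5) = -7
s_8 = -(-7) - (-10) + 12 = 29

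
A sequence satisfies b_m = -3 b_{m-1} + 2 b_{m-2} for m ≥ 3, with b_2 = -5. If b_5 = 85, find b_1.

Let b_1 = y.
b_3 = 15 + 2y
b_4 = -55 - 6y
b_5 = 195 + 22y
So 195 + 22y = 85, giving y = -5.

-5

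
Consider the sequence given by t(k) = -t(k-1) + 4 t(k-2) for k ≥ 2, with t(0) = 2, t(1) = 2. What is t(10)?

t(2) = -2 + 4*2 = 6
t(3) = -6 + 4*2 = 2
t(4) = -2 + 4*6 = 22
t(5) = -22 + 4*2 = -14
t(6) = -(-14) + 4*22 = 102
t(7) = -102 + 4*(-14) = -158
t(8) = -(-158) + 4*102 = 566
t(9) = -566 + 4*(-158) = -1198
t(10) = -(-1198) + 4*566 = 3462

3462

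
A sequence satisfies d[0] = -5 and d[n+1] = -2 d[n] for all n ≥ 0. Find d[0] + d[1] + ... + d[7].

d[1] = -2·(-5) = 10
d[2] = -2·10 = -20
d[3] = -2·(-20) = 40
d[4] = -2·40 = -80
d[5] = -2·(-80) = 160
d[6] = -2·160 = -320
d[7] = -2·(-320) = 640
Sum = (-5) + 10 + (-20) + 40 + (-80) + 160 + (-320) + 640 = 425

425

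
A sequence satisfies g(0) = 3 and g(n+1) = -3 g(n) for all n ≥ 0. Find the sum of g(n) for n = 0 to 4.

g(1) = -3*3 = -9
g(2) = -3*(-9) = 27
g(3) = -3*27 = -81
g(4) = -3*(-81) = 243
Sum = 3 + (-9) + 27 + (-81) + 243 = 183

183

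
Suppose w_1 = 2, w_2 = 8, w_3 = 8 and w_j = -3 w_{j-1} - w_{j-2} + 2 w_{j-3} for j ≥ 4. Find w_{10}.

w_4 = -3·8 - 8 + 2·2 = -28
w_5 = -3·(-28) - 8 + 2·8 = 92
w_6 = -3·92 - (-28) + 2·8 = -232
w_7 = -3·(-232) - 92 + 2·(-28) = 548
w_8 = -3·548 - (-232) + 2·92 = -1228
w_9 = -3·(-1228) - 548 + 2·(-232) = 2672
w_{10} = -3·2672 - (-1228) + 2·548 = -5692

-5692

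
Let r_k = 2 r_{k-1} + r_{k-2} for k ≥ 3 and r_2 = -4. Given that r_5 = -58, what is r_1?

Let r_1 = x.
r_3 = -8 + x
r_4 = -20 + 2x
r_5 = -48 + 5x
So -48 + 5x = -58, giving x = -2.

-2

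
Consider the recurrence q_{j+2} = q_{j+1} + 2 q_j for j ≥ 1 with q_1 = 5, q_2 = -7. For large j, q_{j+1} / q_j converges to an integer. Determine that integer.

The characteristic equation is r^2 - r - 2 = 0, which factors as (r - 2)(r + 1) = 0.
So the roots are 2 and -1. Since |2| > |-1| and the coefficient of 2^j is non-zero, the ratio tends to 2.

2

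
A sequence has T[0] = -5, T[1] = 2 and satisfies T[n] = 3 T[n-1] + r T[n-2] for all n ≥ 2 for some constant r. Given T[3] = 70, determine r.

T[2] = 6 - 5r
T[3] = 18 - 13r
So 18 - 13r = 70, giving r = -4.

-4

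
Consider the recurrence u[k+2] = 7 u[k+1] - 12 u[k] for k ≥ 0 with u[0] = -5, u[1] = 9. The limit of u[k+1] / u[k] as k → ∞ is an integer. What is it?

4

The characteristic equation is r^2 - 7r + 12 = 0, which factors as (r - 4)(r - 3) = 0.
So the roots are 4 and 3. Since |4| > |3| and the coefficient of 4^k is non-zero, the ratio tends to 4.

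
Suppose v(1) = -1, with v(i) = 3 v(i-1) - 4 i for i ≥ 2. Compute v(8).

v(2) = 3(-1) - 8 = -11
v(3) = 3(-11) - 12 = -45
v(4) = 3(-45) - 16 = -151
v(5) = 3(-151) - 20 = -473
v(6) = 3(-473) - 24 = -1443
v(7) = 3(-1443) - 28 = -4357
v(8) = 3(-4357) - 32 = -13103

-13103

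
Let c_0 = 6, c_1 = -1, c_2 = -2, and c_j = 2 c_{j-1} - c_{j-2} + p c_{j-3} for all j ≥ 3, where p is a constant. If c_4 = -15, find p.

c_3 = -3 + 6p
c_4 = -4 + 11p
So -4 + 11p = -15, giving p = -1.

-1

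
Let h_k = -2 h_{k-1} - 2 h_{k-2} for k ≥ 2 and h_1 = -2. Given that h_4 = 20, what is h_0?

Let h_0 = y.
h_2 = 4 - 2y
h_3 = -4 + 4y
h_4 = -4y
So -4y = 20, giving y = -5.

-5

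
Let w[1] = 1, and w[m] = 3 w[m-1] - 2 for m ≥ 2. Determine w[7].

1

w[2] = 3*1 - 2 = 1
w[3] = 3*1 - 2 = 1
w[4] = 3*1 - 2 = 1
w[5] = 3*1 - 2 = 1
w[6] = 3*1 - 2 = 1
w[7] = 3*1 - 2 = 1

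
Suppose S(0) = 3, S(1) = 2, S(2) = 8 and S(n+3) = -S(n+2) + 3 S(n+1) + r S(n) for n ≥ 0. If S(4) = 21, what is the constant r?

S(3) = -2 + 3r
S(4) = 26 - r
So 26 - r = 21, giving r = 5.

5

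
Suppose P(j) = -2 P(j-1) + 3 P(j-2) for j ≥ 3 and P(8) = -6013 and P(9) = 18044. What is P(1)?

Rearranging, P(j-2) = (P(j) + 2 P(j-1)) / 3.
P(7) = (18044 + 2·(-6013)) / 3 = 6018/3 = 2006
P(6) = (-6013 + 2·2006) / 3 = -2001/3 = -667
P(5) = (2006 + 2·(-667)) / 3 = 672/3 = 224
P(4) = (-667 + 2·224) / 3 = -219/3 = -73
P(3) = (224 + 2·(-73)) / 3 = 78/3 = 26
P(2) = (-73 + 2·26) / 3 = -21/3 = -7
P(1) = (26 + 2·(-7)) / 3 = 12/3 = 4

4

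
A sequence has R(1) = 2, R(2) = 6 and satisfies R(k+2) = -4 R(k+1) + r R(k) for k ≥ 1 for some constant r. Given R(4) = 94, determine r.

1

R(3) = -24 + 2r
R(4) = 96 - 2r
So 96 - 2r = 94, giving r = 1.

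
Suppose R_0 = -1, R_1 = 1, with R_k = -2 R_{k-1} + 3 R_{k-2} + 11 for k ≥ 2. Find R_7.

-392

R_2 = -2(1) + 3(-1) + 11 = 6
R_3 = -2(6) + 3(1) + 11 = 2
R_4 = -2(2) + 3(6) + 11 = 25
R_5 = -2(25) + 3(2) + 11 = -33
R_6 = -2(-33) + 3(25) + 11 = 152
R_7 = -2(152) + 3(-33) + 11 = -392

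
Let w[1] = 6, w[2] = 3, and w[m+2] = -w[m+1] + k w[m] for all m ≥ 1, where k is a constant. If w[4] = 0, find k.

w[3] = -3 + 6k
w[4] = 3 - 3k
So 3 - 3k = 0, giving k = 1.

1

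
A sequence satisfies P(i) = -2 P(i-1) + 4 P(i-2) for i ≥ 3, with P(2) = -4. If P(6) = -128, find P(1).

Let P(1) = w.
P(3) = 8 + 4w
P(4) = -32 - 8w
P(5) = 96 + 32w
P(6) = -320 - 96w
So -320 - 96w = -128, giving w = -2.

-2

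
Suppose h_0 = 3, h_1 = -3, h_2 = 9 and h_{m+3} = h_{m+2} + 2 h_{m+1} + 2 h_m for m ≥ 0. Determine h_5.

57

h_3 = 9 + 2*(-3) + 2*3 = 9
h_4 = 9 + 2*9 + 2*(-3) = 21
h_5 = 21 + 2*9 + 2*9 = 57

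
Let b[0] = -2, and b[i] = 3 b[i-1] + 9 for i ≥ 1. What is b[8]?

b[1] = 3·(-2) + 9 = 3
b[2] = 3·3 + 9 = 18
b[3] = 3·18 + 9 = 63
b[4] = 3·63 + 9 = 198
b[5] = 3·198 + 9 = 603
b[6] = 3·603 + 9 = 1818
b[7] = 3·1818 + 9 = 5463
b[8] = 3·5463 + 9 = 16398

16398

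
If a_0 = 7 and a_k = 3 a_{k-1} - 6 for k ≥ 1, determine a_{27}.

30502389939951

The fixed point is -6/(1 - 3) = 3, so a_k - 3 = 3(a_{k-1} - 3).
Hence a_k = 4·3^k + 3.
a_{27} = 4·3^{27} + 3 = 4·7625597484987 + 3 = 30502389939951.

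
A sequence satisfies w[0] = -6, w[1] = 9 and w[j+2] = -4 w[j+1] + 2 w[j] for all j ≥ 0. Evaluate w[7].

82440

w[2] = -4·9 + 2·(-6) = -48
w[3] = -4·(-48) + 2·9 = 210
w[4] = -4·210 + 2·(-48) = -936
w[5] = -4·(-936) + 2·210 = 4164
w[6] = -4·4164 + 2·(-936) = -18528
w[7] = -4·(-18528) + 2·4164 = 82440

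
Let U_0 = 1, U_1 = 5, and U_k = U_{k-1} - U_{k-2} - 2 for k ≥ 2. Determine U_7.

5

U_2 = 5 - 1 - 2 = 2
U_3 = 2 - 5 - 2 = -5
U_4 = (-5) - 2 - 2 = -9
U_5 = (-9) - (-5) - 2 = -6
U_6 = (-6) - (-9) - 2 = 1
U_7 = 1 - (-6) - 2 = 5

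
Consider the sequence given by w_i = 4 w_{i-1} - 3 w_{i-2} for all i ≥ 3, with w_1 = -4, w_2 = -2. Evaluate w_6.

w_3 = 4·(-2) - 3·(-4) = 4
w_4 = 4·4 - 3·(-2) = 22
w_5 = 4·22 - 3·4 = 76
w_6 = 4·76 - 3·22 = 238

238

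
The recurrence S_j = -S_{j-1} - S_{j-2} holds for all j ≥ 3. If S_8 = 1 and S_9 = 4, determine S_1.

-5

Rearranging, S_{j-2} = -(S_j + S_{j-1}).
S_7 = -(4 + 1) = -5
S_6 = -(1 + (-5)) = 4
S_5 = -(-5 + 4) = 1
S_4 = -(4 + 1) = -5
S_3 = -(1 + (-5)) = 4
S_2 = -(-5 + 4) = 1
S_1 = -(4 + 1) = -5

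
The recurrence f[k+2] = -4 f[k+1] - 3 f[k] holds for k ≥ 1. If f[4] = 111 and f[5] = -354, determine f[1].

Rearranging, f[k-2] = (f[k] + 4 f[k-1]) / -3.
f[3] = (-354 + 4·111) / -3 = 90/-3 = -30
f[2] = (111 + 4·(-30)) / -3 = -9/-3 = 3
f[1] = (-30 + 4·3) / -3 = -18/-3 = 6

6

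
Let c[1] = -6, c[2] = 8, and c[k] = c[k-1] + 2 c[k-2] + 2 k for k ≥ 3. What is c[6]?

104

c[3] = 8 + 2·(-6) + 6 = 2
c[4] = 2 + 2·8 + 8 = 26
c[5] = 26 + 2·2 + 10 = 40
c[6] = 40 + 2·26 + 12 = 104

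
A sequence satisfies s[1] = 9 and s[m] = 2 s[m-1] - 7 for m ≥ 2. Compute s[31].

2147483655

The fixed point is -7/(1 - 2) = 7, so s[m] - 7 = 2(s[m-1] - 7).
Hence s[m] = 2·2^{m-1} + 7.
s[31] = 2·2^{30} + 7 = 2·1073741824 + 7 = 2147483655.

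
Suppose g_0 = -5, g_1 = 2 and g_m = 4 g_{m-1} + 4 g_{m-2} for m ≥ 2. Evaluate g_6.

g_2 = 4*2 + 4*(-5) = -12
g_3 = 4*(-12) + 4*2 = -40
g_4 = 4*(-40) + 4*(-12) = -208
g_5 = 4*(-208) + 4*(-40) = -992
g_6 = 4*(-992) + 4*(-208) = -4800

-4800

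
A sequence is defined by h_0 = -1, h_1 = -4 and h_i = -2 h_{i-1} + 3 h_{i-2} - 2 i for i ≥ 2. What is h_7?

h_2 = -2·(-4) + 3·(-1) - 4 = 1
h_3 = -2·1 + 3·(-4) - 6 = -20
h_4 = -2·(-20) + 3·1 - 8 = 35
h_5 = -2·35 + 3·(-20) - 10 = -140
h_6 = -2·(-140) + 3·35 - 12 = 373
h_7 = -2·373 + 3·(-140) - 14 = -1180

-1180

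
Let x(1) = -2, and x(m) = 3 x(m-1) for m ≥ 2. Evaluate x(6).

x(2) = 3·(-2) = -6
x(3) = 3·(-6) = -18
x(4) = 3·(-18) = -54
x(5) = 3·(-54) = -162
x(6) = 3·(-162) = -486

-486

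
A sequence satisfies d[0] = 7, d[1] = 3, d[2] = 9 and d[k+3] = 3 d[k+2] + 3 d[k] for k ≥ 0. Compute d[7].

d[3] = 3(9) + 3(7) = 48
d[4] = 3(48) + 3(3) = 153
d[5] = 3(153) + 3(9) = 486
d[6] = 3(486) + 3(48) = 1602
d[7] = 3(1602) + 3(153) = 5265

5265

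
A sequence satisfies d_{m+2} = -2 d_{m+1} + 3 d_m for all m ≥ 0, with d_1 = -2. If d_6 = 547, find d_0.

1

Let d_0 = v.
d_2 = 4 + 3v
d_3 = -14 - 6v
d_4 = 40 + 21v
d_5 = -122 - 60v
d_6 = 364 + 183v
So 364 + 183v = 547, giving v = 1.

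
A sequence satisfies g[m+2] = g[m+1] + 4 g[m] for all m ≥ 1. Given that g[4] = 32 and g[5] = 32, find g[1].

-2

Rearranging, g[m-2] = (g[m] - g[m-1]) / 4.
g[3] = (32 - 32) / 4 = 0/4 = 0
g[2] = (32 - 0) / 4 = 32/4 = 8
g[1] = (0 - 8) / 4 = -8/4 = -2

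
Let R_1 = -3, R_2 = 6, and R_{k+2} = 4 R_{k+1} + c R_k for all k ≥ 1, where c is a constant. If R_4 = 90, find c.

R_3 = 24 - 3c
R_4 = 96 - 6c
So 96 - 6c = 90, giving c = 1.

1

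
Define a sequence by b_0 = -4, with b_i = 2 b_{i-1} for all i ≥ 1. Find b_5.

-128

b_1 = 2(-4) = -8
b_2 = 2(-8) = -16
b_3 = 2(-16) = -32
b_4 = 2(-32) = -64
b_5 = 2(-64) = -128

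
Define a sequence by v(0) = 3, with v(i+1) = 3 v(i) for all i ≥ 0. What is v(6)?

2187

v(1) = 3·3 = 9
v(2) = 3·9 = 27
v(3) = 3·27 = 81
v(4) = 3·81 = 243
v(5) = 3·243 = 729
v(6) = 3·729 = 2187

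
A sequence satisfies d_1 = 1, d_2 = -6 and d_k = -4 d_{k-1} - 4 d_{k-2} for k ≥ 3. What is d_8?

d_3 = -4*(-6) - 4*1 = 20
d_4 = -4*20 - 4*(-6) = -56
d_5 = -4*(-56) - 4*20 = 144
d_6 = -4*144 - 4*(-56) = -352
d_7 = -4*(-352) - 4*144 = 832
d_8 = -4*832 - 4*(-352) = -1920

-1920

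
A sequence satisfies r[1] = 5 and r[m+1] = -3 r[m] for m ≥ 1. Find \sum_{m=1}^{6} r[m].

r[2] = -3(5) = -15
r[3] = -3(-15) = 45
r[4] = -3(45) = -135
r[5] = -3(-135) = 405
r[6] = -3(405) = -1215
Sum = 5 + (-15) + 45 + (-135) + 405 + (-1215) = -910

-910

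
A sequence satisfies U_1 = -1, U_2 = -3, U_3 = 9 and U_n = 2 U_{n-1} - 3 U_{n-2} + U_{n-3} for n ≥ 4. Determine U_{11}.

314

U_4 = 2(9) - 3(-3) + (-1) = 26
U_5 = 2(26) - 3(9) + (-3) = 22
U_6 = 2(22) - 3(26) + 9 = -25
U_7 = 2(-25) - 3(22) + 26 = -90
U_8 = 2(-90) - 3(-25) + 22 = -83
U_9 = 2(-83) - 3(-90) + (-25) = 79
U_{10} = 2(79) - 3(-83) + (-90) = 317
U_{11} = 2(317) - 3(79) + (-83) = 314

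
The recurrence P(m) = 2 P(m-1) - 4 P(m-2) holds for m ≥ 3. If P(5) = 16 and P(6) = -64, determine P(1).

-3

Rearranging, P(m-2) = (P(m) - 2 P(m-1)) / -4.
P(4) = (-64 - 2*16) / -4 = -96/-4 = 24
P(3) = (16 - 2*24) / -4 = -32/-4 = 8
P(2) = (24 - 2*8) / -4 = 8/-4 = -2
P(1) = (8 - 2*(-2)) / -4 = 12/-4 = -3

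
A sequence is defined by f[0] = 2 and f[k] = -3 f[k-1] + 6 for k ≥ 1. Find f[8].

3282

f[1] = -3*2 + 6 = 0
f[2] = -3*0 + 6 = 6
f[3] = -3*6 + 6 = -12
f[4] = -3*(-12) + 6 = 42
f[5] = -3*42 + 6 = -120
f[6] = -3*(-120) + 6 = 366
f[7] = -3*366 + 6 = -1092
f[8] = -3*(-1092) + 6 = 3282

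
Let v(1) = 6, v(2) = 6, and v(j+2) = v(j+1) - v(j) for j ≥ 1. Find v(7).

v(3) = 6 - 6 = 0
v(4) = 0 - 6 = -6
v(5) = (-6) - 0 = -6
v(6) = (-6) - (-6) = 0
v(7) = 0 - (-6) = 6

6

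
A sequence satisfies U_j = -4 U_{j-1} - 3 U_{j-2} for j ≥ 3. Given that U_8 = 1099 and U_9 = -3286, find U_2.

Rearranging, U_{j-2} = (U_j + 4 U_{j-1}) / -3.
U_7 = (-3286 + 4(1099)) / -3 = 1110/-3 = -370
U_6 = (1099 + 4(-370)) / -3 = -381/-3 = 127
U_5 = (-370 + 4(127)) / -3 = 138/-3 = -46
U_4 = (127 + 4(-46)) / -3 = -57/-3 = 19
U_3 = (-46 + 4(19)) / -3 = 30/-3 = -10
U_2 = (19 + 4(-10)) / -3 = -21/-3 = 7

7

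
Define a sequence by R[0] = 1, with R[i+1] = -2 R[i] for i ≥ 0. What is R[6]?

64

R[1] = -2*1 = -2
R[2] = -2*(-2) = 4
R[3] = -2*4 = -8
R[4] = -2*(-8) = 16
R[5] = -2*16 = -32
R[6] = -2*(-32) = 64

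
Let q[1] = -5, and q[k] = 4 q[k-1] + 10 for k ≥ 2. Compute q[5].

q[2] = 4*(-5) + 10 = -10
q[3] = 4*(-10) + 10 = -30
q[4] = 4*(-30) + 10 = -110
q[5] = 4*(-110) + 10 = -430

-430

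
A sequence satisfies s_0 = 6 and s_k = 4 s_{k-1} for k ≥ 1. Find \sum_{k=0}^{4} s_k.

s_1 = 4(6) = 24
s_2 = 4(24) = 96
s_3 = 4(96) = 384
s_4 = 4(384) = 1536
Sum = 6 + 24 + 96 + 384 + 1536 = 2046

2046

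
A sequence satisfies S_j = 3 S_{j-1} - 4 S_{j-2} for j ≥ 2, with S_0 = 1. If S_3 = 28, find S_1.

8

Let S_1 = w.
S_2 = -4 + 3w
S_3 = -12 + 5w
So -12 + 5w = 28, giving w = 8.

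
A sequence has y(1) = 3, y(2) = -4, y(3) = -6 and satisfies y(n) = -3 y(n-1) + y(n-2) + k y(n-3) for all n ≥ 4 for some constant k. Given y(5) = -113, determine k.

y(4) = 14 + 3k
y(5) = -48 - 13k
So -48 - 13k = -113, giving k = 5.

5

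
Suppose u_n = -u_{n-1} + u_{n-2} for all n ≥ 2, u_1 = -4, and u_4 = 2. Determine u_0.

Let u_0 = z.
u_2 = 4 + z
u_3 = -8 - z
u_4 = 12 + 2z
So 12 + 2z = 2, giving z = -5.

-5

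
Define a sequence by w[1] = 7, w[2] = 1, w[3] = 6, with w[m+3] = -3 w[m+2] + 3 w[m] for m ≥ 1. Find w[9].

w[4] = -3*6 + 3*7 = 3
w[5] = -3*3 + 3*1 = -6
w[6] = -3*(-6) + 3*6 = 36
w[7] = -3*36 + 3*3 = -99
w[8] = -3*(-99) + 3*(-6) = 279
w[9] = -3*279 + 3*36 = -729

-729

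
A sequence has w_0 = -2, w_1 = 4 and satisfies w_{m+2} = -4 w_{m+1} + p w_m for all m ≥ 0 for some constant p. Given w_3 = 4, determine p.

-5

w_2 = -16 - 2p
w_3 = 64 + 12p
So 64 + 12p = 4, giving p = -5.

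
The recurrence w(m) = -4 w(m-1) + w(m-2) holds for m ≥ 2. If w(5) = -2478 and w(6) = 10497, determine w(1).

Rearranging, w(m-2) = w(m) + 4 w(m-1).
w(4) = 10497 + 4(-2478) = 585
w(3) = -2478 + 4(585) = -138
w(2) = 585 + 4(-138) = 33
w(1) = -138 + 4(33) = -6

-6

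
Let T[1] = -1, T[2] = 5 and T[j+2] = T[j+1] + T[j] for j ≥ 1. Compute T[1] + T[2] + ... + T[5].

T[3] = 5 + (-1) = 4
T[4] = 4 + 5 = 9
T[5] = 9 + 4 = 13
Sum = (-1) + 5 + 4 + 9 + 13 = 30

30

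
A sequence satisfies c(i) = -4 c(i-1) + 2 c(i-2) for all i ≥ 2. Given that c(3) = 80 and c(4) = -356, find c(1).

4

Rearranging, c(i-2) = (c(i) + 4 c(i-1)) / 2.
c(2) = (-356 + 4(80)) / 2 = -36/2 = -18
c(1) = (80 + 4(-18)) / 2 = 8/2 = 4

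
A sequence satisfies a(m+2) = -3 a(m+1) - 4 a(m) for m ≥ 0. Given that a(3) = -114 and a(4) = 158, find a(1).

-6

Rearranging, a(m-2) = (a(m) + 3 a(m-1)) / -4.
a(2) = (158 + 3*(-114)) / -4 = -184/-4 = 46
a(1) = (-114 + 3*46) / -4 = 24/-4 = -6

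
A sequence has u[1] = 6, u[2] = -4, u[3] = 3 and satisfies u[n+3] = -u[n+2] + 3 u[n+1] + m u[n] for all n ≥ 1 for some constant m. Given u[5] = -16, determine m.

u[4] = -15 + 6m
u[5] = 24 - 10m
So 24 - 10m = -16, giving m = 4.

4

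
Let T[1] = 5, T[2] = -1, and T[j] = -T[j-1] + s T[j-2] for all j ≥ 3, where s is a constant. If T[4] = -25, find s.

4

T[3] = 1 + 5s
T[4] = -1 - 6s
So -1 - 6s = -25, giving s = 4.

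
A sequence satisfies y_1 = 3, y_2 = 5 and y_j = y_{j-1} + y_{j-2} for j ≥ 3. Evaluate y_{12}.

y_3 = 5 + 3 = 8
y_4 = 8 + 5 = 13
y_5 = 13 + 8 = 21
y_6 = 21 + 13 = 34
y_7 = 34 + 21 = 55
y_8 = 55 + 34 = 89
y_9 = 89 + 55 = 144
y_{10} = 144 + 89 = 233
y_{11} = 233 + 144 = 377
y_{12} = 377 + 233 = 610

610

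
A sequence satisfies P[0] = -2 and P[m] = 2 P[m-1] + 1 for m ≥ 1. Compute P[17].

The fixed point is 1/(1 - 2) = -1, so P[m] + 1 = 2(P[m-1] + 1).
Hence P[m] = -1·2^m - 1.
P[17] = -1·2^{17} - 1 = -1·131072 - 1 = -131073.

-131073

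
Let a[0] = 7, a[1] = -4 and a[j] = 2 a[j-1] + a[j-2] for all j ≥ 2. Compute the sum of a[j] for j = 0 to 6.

-126

a[2] = 2·(-4) + 7 = -1
a[3] = 2·(-1) + (-4) = -6
a[4] = 2·(-6) + (-1) = -13
a[5] = 2·(-13) + (-6) = -32
a[6] = 2·(-32) + (-13) = -77
Sum = 7 + (-4) + (-1) + (-6) + (-13) + (-32) + (-77) = -126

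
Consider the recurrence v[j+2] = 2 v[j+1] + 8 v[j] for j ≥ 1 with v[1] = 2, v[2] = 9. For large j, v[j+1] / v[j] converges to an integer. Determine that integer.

The characteristic equation is r^2 - 2r - 8 = 0, which factors as (r - 4)(r + 2) = 0.
So the roots are 4 and -2. Since |4| > |-2| and the coefficient of 4^j is non-zero, the ratio tends to 4.

4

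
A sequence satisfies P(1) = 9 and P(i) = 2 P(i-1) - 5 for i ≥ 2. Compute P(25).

67108869

The fixed point is -5/(1 - 2) = 5, so P(i) - 5 = 2(P(i-1) - 5).
Hence P(i) = 4·2^{i-1} + 5.
P(25) = 4·2^{24} + 5 = 4·16777216 + 5 = 67108869.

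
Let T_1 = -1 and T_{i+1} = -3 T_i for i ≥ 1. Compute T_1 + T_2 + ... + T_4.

T_2 = -3*(-1) = 3
T_3 = -3*3 = -9
T_4 = -3*(-9) = 27
Sum = (-1) + 3 + (-9) + 27 = 20

20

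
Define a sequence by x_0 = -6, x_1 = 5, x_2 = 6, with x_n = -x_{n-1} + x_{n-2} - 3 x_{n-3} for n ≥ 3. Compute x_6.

x_3 = -6 + 5 - 3(-6) = 17
x_4 = -17 + 6 - 3(5) = -26
x_5 = -(-26) + 17 - 3(6) = 25
x_6 = -25 + (-26) - 3(17) = -102

-102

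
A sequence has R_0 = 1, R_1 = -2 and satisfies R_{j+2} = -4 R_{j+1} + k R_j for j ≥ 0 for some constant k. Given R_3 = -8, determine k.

R_2 = 8 + k
R_3 = -32 - 6k
So -32 - 6k = -8, giving k = -4.

-4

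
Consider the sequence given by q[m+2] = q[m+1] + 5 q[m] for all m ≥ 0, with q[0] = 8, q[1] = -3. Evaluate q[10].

72867

q[2] = (-3) + 5*8 = 37
q[3] = 37 + 5*(-3) = 22
q[4] = 22 + 5*37 = 207
q[5] = 207 + 5*22 = 317
q[6] = 317 + 5*207 = 1352
q[7] = 1352 + 5*317 = 2937
q[8] = 2937 + 5*1352 = 9697
q[9] = 9697 + 5*2937 = 24382
q[10] = 24382 + 5*9697 = 72867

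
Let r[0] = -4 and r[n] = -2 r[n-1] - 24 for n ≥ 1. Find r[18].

The fixed point is -24/(1 + 2) = -8, so r[n] + 8 = -2(r[n-1] + 8).
Hence r[n] = 4·(-2)^n - 8.
r[18] = 4·(-2)^{18} - 8 = 4·262144 - 8 = 1048568.

1048568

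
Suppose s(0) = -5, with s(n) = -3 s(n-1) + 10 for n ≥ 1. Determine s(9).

s(1) = -3·(-5) + 10 = 25
s(2) = -3·25 + 10 = -65
s(3) = -3·(-65) + 10 = 205
s(4) = -3·205 + 10 = -605
s(5) = -3·(-605) + 10 = 1825
s(6) = -3·1825 + 10 = -5465
s(7) = -3·(-5465) + 10 = 16405
s(8) = -3·16405 + 10 = -49205
s(9) = -3·(-49205) + 10 = 147625

147625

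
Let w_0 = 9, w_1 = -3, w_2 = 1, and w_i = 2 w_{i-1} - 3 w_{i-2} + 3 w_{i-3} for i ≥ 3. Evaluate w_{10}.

-134

w_3 = 2(1) - 3(-3) + 3(9) = 38
w_4 = 2(38) - 3(1) + 3(-3) = 64
w_5 = 2(64) - 3(38) + 3(1) = 17
w_6 = 2(17) - 3(64) + 3(38) = -44
w_7 = 2(-44) - 3(17) + 3(64) = 53
w_8 = 2(53) - 3(-44) + 3(17) = 289
w_9 = 2(289) - 3(53) + 3(-44) = 287
w_{10} = 2(287) - 3(289) + 3(53) = -134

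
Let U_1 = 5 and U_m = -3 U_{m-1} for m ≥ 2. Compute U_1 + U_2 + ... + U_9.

24605

U_2 = -3·5 = -15
U_3 = -3·(-15) = 45
U_4 = -3·45 = -135
U_5 = -3·(-135) = 405
U_6 = -3·405 = -1215
U_7 = -3·(-1215) = 3645
U_8 = -3·3645 = -10935
U_9 = -3·(-10935) = 32805
Sum = 5 + (-15) + 45 + (-135) + 405 + (-1215) + 3645 + (-10935) + 32805 = 24605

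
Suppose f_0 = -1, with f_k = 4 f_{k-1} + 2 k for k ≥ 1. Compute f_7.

-1826

f_1 = 4(-1) + 2 = -2
f_2 = 4(-2) + 4 = -4
f_3 = 4(-4) + 6 = -10
f_4 = 4(-10) + 8 = -32
f_5 = 4(-32) + 10 = -118
f_6 = 4(-118) + 12 = -460
f_7 = 4(-460) + 14 = -1826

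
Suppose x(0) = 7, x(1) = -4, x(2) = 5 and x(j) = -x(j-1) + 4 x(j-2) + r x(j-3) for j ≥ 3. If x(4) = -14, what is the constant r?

x(3) = -21 + 7r
x(4) = 41 - 11r
So 41 - 11r = -14, giving r = 5.

5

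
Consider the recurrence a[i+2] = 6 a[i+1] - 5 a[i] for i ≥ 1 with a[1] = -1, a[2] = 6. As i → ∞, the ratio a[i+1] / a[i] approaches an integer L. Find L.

5

The characteristic equation is r^2 - 6r + 5 = 0, which factors as (r - 5)(r - 1) = 0.
So the roots are 5 and 1. Since |5| > |1| and the coefficient of 5^i is non-zero, the ratio tends to 5.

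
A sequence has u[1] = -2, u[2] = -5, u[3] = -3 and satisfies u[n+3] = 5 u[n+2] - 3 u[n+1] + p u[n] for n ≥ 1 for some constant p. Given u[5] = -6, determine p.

1

u[4] = -2p
u[5] = 9 - 15p
So 9 - 15p = -6, giving p = 1.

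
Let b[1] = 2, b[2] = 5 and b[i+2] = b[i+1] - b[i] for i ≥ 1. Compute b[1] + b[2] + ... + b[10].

b[3] = 5 - 2 = 3
b[4] = 3 - 5 = -2
b[5] = (-2) - 3 = -5
b[6] = (-5) - (-2) = -3
b[7] = (-3) - (-5) = 2
b[8] = 2 - (-3) = 5
b[9] = 5 - 2 = 3
b[10] = 3 - 5 = -2
Sum = 2 + 5 + 3 + (-2) + (-5) + (-3) + 2 + 5 + 3 + (-2) = 8

8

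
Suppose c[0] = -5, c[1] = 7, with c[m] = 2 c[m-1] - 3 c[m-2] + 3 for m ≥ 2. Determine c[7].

c[2] = 2(7) - 3(-5) + 3 = 32
c[3] = 2(32) - 3(7) + 3 = 46
c[4] = 2(46) - 3(32) + 3 = -1
c[5] = 2(-1) - 3(46) + 3 = -137
c[6] = 2(-137) - 3(-1) + 3 = -268
c[7] = 2(-268) - 3(-137) + 3 = -122

-122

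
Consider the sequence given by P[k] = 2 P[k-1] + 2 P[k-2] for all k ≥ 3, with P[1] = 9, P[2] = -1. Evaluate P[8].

P[3] = 2*(-1) + 2*9 = 16
P[4] = 2*16 + 2*(-1) = 30
P[5] = 2*30 + 2*16 = 92
P[6] = 2*92 + 2*30 = 244
P[7] = 2*244 + 2*92 = 672
P[8] = 2*672 + 2*244 = 1832

1832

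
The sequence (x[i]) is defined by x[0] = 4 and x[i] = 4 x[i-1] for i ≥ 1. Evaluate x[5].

x[1] = 4·4 = 16
x[2] = 4·16 = 64
x[3] = 4·64 = 256
x[4] = 4·256 = 1024
x[5] = 4·1024 = 4096

4096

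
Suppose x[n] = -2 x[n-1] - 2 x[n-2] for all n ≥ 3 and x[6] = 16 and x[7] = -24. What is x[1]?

Rearranging, x[n-2] = (x[n] + 2 x[n-1]) / -2.
x[5] = (-24 + 2*16) / -2 = 8/-2 = -4
x[4] = (16 + 2*(-4)) / -2 = 8/-2 = -4
x[3] = (-4 + 2*(-4)) / -2 = -12/-2 = 6
x[2] = (-4 + 2*6) / -2 = 8/-2 = -4
x[1] = (6 + 2*(-4)) / -2 = -2/-2 = 1

1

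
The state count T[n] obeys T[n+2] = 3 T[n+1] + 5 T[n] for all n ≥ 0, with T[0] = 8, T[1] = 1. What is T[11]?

T[2] = 3*1 + 5*8 = 43
T[3] = 3*43 + 5*1 = 134
T[4] = 3*134 + 5*43 = 617
T[5] = 3*617 + 5*134 = 2521
T[6] = 3*2521 + 5*617 = 10648
T[7] = 3*10648 + 5*2521 = 44549
T[8] = 3*44549 + 5*10648 = 186887
T[9] = 3*186887 + 5*44549 = 783406
T[10] = 3*783406 + 5*186887 = 3284653
T[11] = 3*3284653 + 5*783406 = 13770989

13770989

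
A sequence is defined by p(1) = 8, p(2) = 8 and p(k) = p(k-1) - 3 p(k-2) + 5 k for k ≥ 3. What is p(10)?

p(3) = 8 - 3·8 + 15 = -1
p(4) = (-1) - 3·8 + 20 = -5
p(5) = (-5) - 3·(-1) + 25 = 23
p(6) = 23 - 3·(-5) + 30 = 68
p(7) = 68 - 3·23 + 35 = 34
p(8) = 34 - 3·68 + 40 = -130
p(9) = (-130) - 3·34 + 45 = -187
p(10) = (-187) - 3·(-130) + 50 = 253

253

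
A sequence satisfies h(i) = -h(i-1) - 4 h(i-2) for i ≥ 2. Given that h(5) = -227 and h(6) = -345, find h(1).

Rearranging, h(i-2) = (h(i) + h(i-1)) / -4.
h(4) = (-345 + (-227)) / -4 = -572/-4 = 143
h(3) = (-227 + 143) / -4 = -84/-4 = 21
h(2) = (143 + 21) / -4 = 164/-4 = -41
h(1) = (21 + (-41)) / -4 = -20/-4 = 5

5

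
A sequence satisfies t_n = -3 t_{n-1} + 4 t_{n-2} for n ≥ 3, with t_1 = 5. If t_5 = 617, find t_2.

-7

Let t_2 = y.
t_3 = 20 - 3y
t_4 = -60 + 13y
t_5 = 260 - 51y
So 260 - 51y = 617, giving y = -7.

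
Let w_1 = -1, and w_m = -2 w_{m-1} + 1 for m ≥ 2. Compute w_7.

w_2 = -2(-1) + 1 = 3
w_3 = -2(3) + 1 = -5
w_4 = -2(-5) + 1 = 11
w_5 = -2(11) + 1 = -21
w_6 = -2(-21) + 1 = 43
w_7 = -2(43) + 1 = -85

-85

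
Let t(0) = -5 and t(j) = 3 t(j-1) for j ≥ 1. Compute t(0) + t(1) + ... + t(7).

-16400

t(1) = 3*(-5) = -15
t(2) = 3*(-15) = -45
t(3) = 3*(-45) = -135
t(4) = 3*(-135) = -405
t(5) = 3*(-405) = -1215
t(6) = 3*(-1215) = -3645
t(7) = 3*(-3645) = -10935
Sum = (-5) + (-15) + (-45) + (-135) + (-405) + (-1215) + (-3645) + (-10935) = -16400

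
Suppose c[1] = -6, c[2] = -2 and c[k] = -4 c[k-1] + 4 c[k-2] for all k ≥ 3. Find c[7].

-6656

c[3] = -4*(-2) + 4*(-6) = -16
c[4] = -4*(-16) + 4*(-2) = 56
c[5] = -4*56 + 4*(-16) = -288
c[6] = -4*(-288) + 4*56 = 1376
c[7] = -4*1376 + 4*(-288) = -6656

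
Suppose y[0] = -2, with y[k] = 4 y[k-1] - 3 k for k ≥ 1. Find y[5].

-3407

y[1] = 4·(-2) - 3 = -11
y[2] = 4·(-11) - 6 = -50
y[3] = 4·(-50) - 9 = -209
y[4] = 4·(-209) - 12 = -848
y[5] = 4·(-848) - 15 = -3407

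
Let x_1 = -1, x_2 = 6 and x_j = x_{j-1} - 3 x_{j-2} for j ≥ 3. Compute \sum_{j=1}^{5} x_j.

-31

x_3 = 6 - 3(-1) = 9
x_4 = 9 - 3(6) = -9
x_5 = (-9) - 3(9) = -36
Sum = (-1) + 6 + 9 + (-9) + (-36) = -31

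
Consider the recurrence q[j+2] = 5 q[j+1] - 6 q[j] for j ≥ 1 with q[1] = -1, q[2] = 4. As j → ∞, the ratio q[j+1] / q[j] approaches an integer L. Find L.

3

The characteristic equation is r^2 - 5r + 6 = 0, which factors as (r - 3)(r - 2) = 0.
So the roots are 3 and 2. Since |3| > |2| and the coefficient of 3^j is non-zero, the ratio tends to 3.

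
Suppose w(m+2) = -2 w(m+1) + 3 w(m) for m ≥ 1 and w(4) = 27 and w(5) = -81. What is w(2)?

Rearranging, w(m-2) = (w(m) + 2 w(m-1)) / 3.
w(3) = (-81 + 2·27) / 3 = -27/3 = -9
w(2) = (27 + 2·(-9)) / 3 = 9/3 = 3

3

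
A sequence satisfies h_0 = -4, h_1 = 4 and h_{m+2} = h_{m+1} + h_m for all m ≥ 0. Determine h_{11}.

h_2 = 4 + (-4) = 0
h_3 = 0 + 4 = 4
h_4 = 4 + 0 = 4
h_5 = 4 + 4 = 8
h_6 = 8 + 4 = 12
h_7 = 12 + 8 = 20
h_8 = 20 + 12 = 32
h_9 = 32 + 20 = 52
h_{10} = 52 + 32 = 84
h_{11} = 84 + 52 = 136

136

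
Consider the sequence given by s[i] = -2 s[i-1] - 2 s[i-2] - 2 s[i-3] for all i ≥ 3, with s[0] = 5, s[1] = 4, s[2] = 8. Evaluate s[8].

208

s[3] = -2·8 - 2·4 - 2·5 = -34
s[4] = -2·(-34) - 2·8 - 2·4 = 44
s[5] = -2·44 - 2·(-34) - 2·8 = -36
s[6] = -2·(-36) - 2·44 - 2·(-34) = 52
s[7] = -2·52 - 2·(-36) - 2·44 = -120
s[8] = -2·(-120) - 2·52 - 2·(-36) = 208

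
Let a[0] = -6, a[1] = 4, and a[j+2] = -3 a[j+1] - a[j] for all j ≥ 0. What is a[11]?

30254

a[2] = -3(4) - (-6) = -6
a[3] = -3(-6) - 4 = 14
a[4] = -3(14) - (-6) = -36
a[5] = -3(-36) - 14 = 94
a[6] = -3(94) - (-36) = -246
a[7] = -3(-246) - 94 = 644
a[8] = -3(644) - (-246) = -1686
a[9] = -3(-1686) - 644 = 4414
a[10] = -3(4414) - (-1686) = -11556
a[11] = -3(-11556) - 4414 = 30254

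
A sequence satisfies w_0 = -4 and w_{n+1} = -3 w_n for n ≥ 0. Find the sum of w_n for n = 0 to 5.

w_1 = -3(-4) = 12
w_2 = -3(12) = -36
w_3 = -3(-36) = 108
w_4 = -3(108) = -324
w_5 = -3(-324) = 972
Sum = (-4) + 12 + (-36) + 108 + (-324) + 972 = 728

728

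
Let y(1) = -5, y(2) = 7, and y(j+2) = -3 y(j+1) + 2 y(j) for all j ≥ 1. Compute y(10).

219331

y(3) = -3*7 + 2*(-5) = -31
y(4) = -3*(-31) + 2*7 = 107
y(5) = -3*107 + 2*(-31) = -383
y(6) = -3*(-383) + 2*107 = 1363
y(7) = -3*1363 + 2*(-383) = -4855
y(8) = -3*(-4855) + 2*1363 = 17291
y(9) = -3*17291 + 2*(-4855) = -61583
y(10) = -3*(-61583) + 2*17291 = 219331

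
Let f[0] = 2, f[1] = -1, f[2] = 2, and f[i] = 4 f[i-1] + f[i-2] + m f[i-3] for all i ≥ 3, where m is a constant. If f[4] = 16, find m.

f[3] = 7 + 2m
f[4] = 30 + 7m
So 30 + 7m = 16, giving m = -2.

-2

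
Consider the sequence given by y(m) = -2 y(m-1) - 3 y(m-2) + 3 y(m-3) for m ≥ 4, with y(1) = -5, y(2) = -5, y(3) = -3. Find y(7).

54

y(4) = -2·(-3) - 3·(-5) + 3·(-5) = 6
y(5) = -2·6 - 3·(-3) + 3·(-5) = -18
y(6) = -2·(-18) - 3·6 + 3·(-3) = 9
y(7) = -2·9 - 3·(-18) + 3·6 = 54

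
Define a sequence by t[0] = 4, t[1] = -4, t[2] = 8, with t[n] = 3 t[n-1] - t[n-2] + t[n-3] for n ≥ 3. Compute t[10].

37208

t[3] = 3(8) - (-4) + 4 = 32
t[4] = 3(32) - 8 + (-4) = 84
t[5] = 3(84) - 32 + 8 = 228
t[6] = 3(228) - 84 + 32 = 632
t[7] = 3(632) - 228 + 84 = 1752
t[8] = 3(1752) - 632 + 228 = 4852
t[9] = 3(4852) - 1752 + 632 = 13436
t[10] = 3(13436) - 4852 + 1752 = 37208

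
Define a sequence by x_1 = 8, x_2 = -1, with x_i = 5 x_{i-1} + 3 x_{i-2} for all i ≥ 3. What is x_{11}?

x_3 = 5·(-1) + 3·8 = 19
x_4 = 5·19 + 3·(-1) = 92
x_5 = 5·92 + 3·19 = 517
x_6 = 5·517 + 3·92 = 2861
x_7 = 5·2861 + 3·517 = 15856
x_8 = 5·15856 + 3·2861 = 87863
x_9 = 5·87863 + 3·15856 = 486883
x_{10} = 5·486883 + 3·87863 = 2698004
x_{11} = 5·2698004 + 3·486883 = 14950669

14950669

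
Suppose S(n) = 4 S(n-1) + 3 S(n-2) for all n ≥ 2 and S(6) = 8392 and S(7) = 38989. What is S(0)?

-4

Rearranging, S(n-2) = (S(n) - 4 S(n-1)) / 3.
S(5) = (38989 - 4*8392) / 3 = 5421/3 = 1807
S(4) = (8392 - 4*1807) / 3 = 1164/3 = 388
S(3) = (1807 - 4*388) / 3 = 255/3 = 85
S(2) = (388 - 4*85) / 3 = 48/3 = 16
S(1) = (85 - 4*16) / 3 = 21/3 = 7
S(0) = (16 - 4*7) / 3 = -12/3 = -4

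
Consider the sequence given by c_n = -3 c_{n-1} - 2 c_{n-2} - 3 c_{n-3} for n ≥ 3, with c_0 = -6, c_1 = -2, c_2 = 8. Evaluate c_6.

38

c_3 = -3*8 - 2*(-2) - 3*(-6) = -2
c_4 = -3*(-2) - 2*8 - 3*(-2) = -4
c_5 = -3*(-4) - 2*(-2) - 3*8 = -8
c_6 = -3*(-8) - 2*(-4) - 3*(-2) = 38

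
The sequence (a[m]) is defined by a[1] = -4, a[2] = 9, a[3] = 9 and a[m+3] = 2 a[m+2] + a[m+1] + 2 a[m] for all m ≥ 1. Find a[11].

a[4] = 2*9 + 9 + 2*(-4) = 19
a[5] = 2*19 + 9 + 2*9 = 65
a[6] = 2*65 + 19 + 2*9 = 167
a[7] = 2*167 + 65 + 2*19 = 437
a[8] = 2*437 + 167 + 2*65 = 1171
a[9] = 2*1171 + 437 + 2*167 = 3113
a[10] = 2*3113 + 1171 + 2*437 = 8271
a[11] = 2*8271 + 3113 + 2*1171 = 21997

21997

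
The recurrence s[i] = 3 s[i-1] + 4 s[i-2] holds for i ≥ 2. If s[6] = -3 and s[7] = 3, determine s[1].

3

Rearranging, s[i-2] = (s[i] - 3 s[i-1]) / 4.
s[5] = (3 - 3·(-3)) / 4 = 12/4 = 3
s[4] = (-3 - 3·3) / 4 = -12/4 = -3
s[3] = (3 - 3·(-3)) / 4 = 12/4 = 3
s[2] = (-3 - 3·3) / 4 = -12/4 = -3
s[1] = (3 - 3·(-3)) / 4 = 12/4 = 3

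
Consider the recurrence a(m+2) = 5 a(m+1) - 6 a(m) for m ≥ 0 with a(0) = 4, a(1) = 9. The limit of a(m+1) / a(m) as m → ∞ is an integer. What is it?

3

The characteristic equation is r^2 - 5r + 6 = 0, which factors as (r - 3)(r - 2) = 0.
So the roots are 3 and 2. Since |3| > |2| and the coefficient of 3^m is non-zero, the ratio tends to 3.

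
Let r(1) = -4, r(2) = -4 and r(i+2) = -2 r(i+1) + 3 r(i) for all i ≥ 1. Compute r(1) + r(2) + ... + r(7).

r(3) = -2*(-4) + 3*(-4) = -4
r(4) = -2*(-4) + 3*(-4) = -4
r(5) = -2*(-4) + 3*(-4) = -4
r(6) = -2*(-4) + 3*(-4) = -4
r(7) = -2*(-4) + 3*(-4) = -4
Sum = (-4) + (-4) + (-4) + (-4) + (-4) + (-4) + (-4) = -28

-28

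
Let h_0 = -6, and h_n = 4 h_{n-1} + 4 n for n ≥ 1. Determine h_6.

-17304

h_1 = 4*(-6) + 4 = -20
h_2 = 4*(-20) + 8 = -72
h_3 = 4*(-72) + 12 = -276
h_4 = 4*(-276) + 16 = -1088
h_5 = 4*(-1088) + 20 = -4332
h_6 = 4*(-4332) + 24 = -17304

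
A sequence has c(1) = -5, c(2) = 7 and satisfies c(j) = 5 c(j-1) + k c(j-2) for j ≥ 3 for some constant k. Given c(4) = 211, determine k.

c(3) = 35 - 5k
c(4) = 175 - 18k
So 175 - 18k = 211, giving k = -2.

-2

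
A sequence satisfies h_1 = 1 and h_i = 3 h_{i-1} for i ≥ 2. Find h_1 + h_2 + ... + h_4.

40

h_2 = 3(1) = 3
h_3 = 3(3) = 9
h_4 = 3(9) = 27
Sum = 1 + 3 + 9 + 27 = 40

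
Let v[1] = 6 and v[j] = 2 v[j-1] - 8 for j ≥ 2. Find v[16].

The fixed point is -8/(1 - 2) = 8, so v[j] - 8 = 2(v[j-1] - 8).
Hence v[j] = -2·2^{j-1} + 8.
v[16] = -2·2^{15} + 8 = -2·32768 + 8 = -65528.

-65528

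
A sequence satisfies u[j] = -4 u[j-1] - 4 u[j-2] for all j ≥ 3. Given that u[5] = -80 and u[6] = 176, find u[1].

-3

Rearranging, u[j-2] = (u[j] + 4 u[j-1]) / -4.
u[4] = (176 + 4*(-80)) / -4 = -144/-4 = 36
u[3] = (-80 + 4*36) / -4 = 64/-4 = -16
u[2] = (36 + 4*(-16)) / -4 = -28/-4 = 7
u[1] = (-16 + 4*7) / -4 = 12/-4 = -3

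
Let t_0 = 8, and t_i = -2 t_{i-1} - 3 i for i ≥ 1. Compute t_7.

t_1 = -2·8 - 3 = -19
t_2 = -2·(-19) - 6 = 32
t_3 = -2·32 - 9 = -73
t_4 = -2·(-73) - 12 = 134
t_5 = -2·134 - 15 = -283
t_6 = -2·(-283) - 18 = 548
t_7 = -2·548 - 21 = -1117

-1117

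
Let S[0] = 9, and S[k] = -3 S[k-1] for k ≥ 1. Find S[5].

S[1] = -3*9 = -27
S[2] = -3*(-27) = 81
S[3] = -3*81 = -243
S[4] = -3*(-243) = 729
S[5] = -3*729 = -2187

-2187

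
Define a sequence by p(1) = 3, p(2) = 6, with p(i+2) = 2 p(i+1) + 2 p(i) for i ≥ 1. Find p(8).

p(3) = 2·6 + 2·3 = 18
p(4) = 2·18 + 2·6 = 48
p(5) = 2·48 + 2·18 = 132
p(6) = 2·132 + 2·48 = 360
p(7) = 2·360 + 2·132 = 984
p(8) = 2·984 + 2·360 = 2688

2688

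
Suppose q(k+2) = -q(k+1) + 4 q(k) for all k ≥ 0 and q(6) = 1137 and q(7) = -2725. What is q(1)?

Rearranging, q(k-2) = (q(k) + q(k-1)) / 4.
q(5) = (-2725 + 1137) / 4 = -1588/4 = -397
q(4) = (1137 + (-397)) / 4 = 740/4 = 185
q(3) = (-397 + 185) / 4 = -212/4 = -53
q(2) = (185 + (-53)) / 4 = 132/4 = 33
q(1) = (-53 + 33) / 4 = -20/4 = -5

-5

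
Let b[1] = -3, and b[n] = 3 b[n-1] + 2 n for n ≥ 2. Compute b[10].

-9853

b[2] = 3*(-3) + 4 = -5
b[3] = 3*(-5) + 6 = -9
b[4] = 3*(-9) + 8 = -19
b[5] = 3*(-19) + 10 = -47
b[6] = 3*(-47) + 12 = -129
b[7] = 3*(-129) + 14 = -373
b[8] = 3*(-373) + 16 = -1103
b[9] = 3*(-1103) + 18 = -3291
b[10] = 3*(-3291) + 20 = -9853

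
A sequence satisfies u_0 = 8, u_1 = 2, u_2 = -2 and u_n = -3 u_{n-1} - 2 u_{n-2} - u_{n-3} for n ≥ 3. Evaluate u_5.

u_3 = -3(-2) - 2(2) - 8 = -6
u_4 = -3(-6) - 2(-2) - 2 = 20
u_5 = -3(20) - 2(-6) - (-2) = -46

-46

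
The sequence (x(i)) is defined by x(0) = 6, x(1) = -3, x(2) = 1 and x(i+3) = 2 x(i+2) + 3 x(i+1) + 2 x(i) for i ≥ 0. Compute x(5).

31

x(3) = 2(1) + 3(-3) + 2(6) = 5
x(4) = 2(5) + 3(1) + 2(-3) = 7
x(5) = 2(7) + 3(5) + 2(1) = 31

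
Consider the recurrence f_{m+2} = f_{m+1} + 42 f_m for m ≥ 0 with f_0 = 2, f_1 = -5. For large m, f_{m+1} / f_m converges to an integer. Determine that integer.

7

The characteristic equation is r^2 - r - 42 = 0, which factors as (r - 7)(r + 6) = 0.
So the roots are 7 and -6. Since |7| > |-6| and the coefficient of 7^m is non-zero, the ratio tends to 7.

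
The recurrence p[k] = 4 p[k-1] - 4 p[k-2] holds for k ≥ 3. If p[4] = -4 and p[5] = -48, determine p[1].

7

Rearranging, p[k-2] = (p[k] - 4 p[k-1]) / -4.
p[3] = (-48 - 4·(-4)) / -4 = -32/-4 = 8
p[2] = (-4 - 4·8) / -4 = -36/-4 = 9
p[1] = (8 - 4·9) / -4 = -28/-4 = 7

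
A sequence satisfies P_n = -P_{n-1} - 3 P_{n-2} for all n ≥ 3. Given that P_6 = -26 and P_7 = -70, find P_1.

2

Rearranging, P_{n-2} = (P_n + P_{n-1}) / -3.
P_5 = (-70 + (-26)) / -3 = -96/-3 = 32
P_4 = (-26 + 32) / -3 = 6/-3 = -2
P_3 = (32 + (-2)) / -3 = 30/-3 = -10
P_2 = (-2 + (-10)) / -3 = -12/-3 = 4
P_1 = (-10 + 4) / -3 = -6/-3 = 2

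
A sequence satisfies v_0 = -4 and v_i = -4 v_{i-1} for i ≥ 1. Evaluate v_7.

65536

v_1 = -4·(-4) = 16
v_2 = -4·16 = -64
v_3 = -4·(-64) = 256
v_4 = -4·256 = -1024
v_5 = -4·(-1024) = 4096
v_6 = -4·4096 = -16384
v_7 = -4·(-16384) = 65536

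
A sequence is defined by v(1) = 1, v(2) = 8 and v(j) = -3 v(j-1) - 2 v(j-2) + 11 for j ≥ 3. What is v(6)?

168

v(3) = -3*8 - 2*1 + 11 = -15
v(4) = -3*(-15) - 2*8 + 11 = 40
v(5) = -3*40 - 2*(-15) + 11 = -79
v(6) = -3*(-79) - 2*40 + 11 = 168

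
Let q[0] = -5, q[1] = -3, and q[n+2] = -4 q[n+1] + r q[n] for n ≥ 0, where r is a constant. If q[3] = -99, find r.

q[2] = 12 - 5r
q[3] = -48 + 17r
So -48 + 17r = -99, giving r = -3.

-3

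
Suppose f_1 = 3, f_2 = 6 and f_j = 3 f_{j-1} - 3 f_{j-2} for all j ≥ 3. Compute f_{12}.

f_3 = 3*6 - 3*3 = 9
f_4 = 3*9 - 3*6 = 9
f_5 = 3*9 - 3*9 = 0
f_6 = 3*0 - 3*9 = -27
f_7 = 3*(-27) - 3*0 = -81
f_8 = 3*(-81) - 3*(-27) = -162
f_9 = 3*(-162) - 3*(-81) = -243
f_{10} = 3*(-243) - 3*(-162) = -243
f_{11} = 3*(-243) - 3*(-243) = 0
f_{12} = 3*0 - 3*(-243) = 729

729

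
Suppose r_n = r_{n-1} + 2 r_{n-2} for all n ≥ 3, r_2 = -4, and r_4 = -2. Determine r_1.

5

Let r_1 = x.
r_3 = -4 + 2x
r_4 = -12 + 2x
So -12 + 2x = -2, giving x = 5.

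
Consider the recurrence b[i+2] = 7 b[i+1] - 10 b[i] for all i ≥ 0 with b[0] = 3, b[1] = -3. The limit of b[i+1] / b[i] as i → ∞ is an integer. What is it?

The characteristic equation is r^2 - 7r + 10 = 0, which factors as (r - 5)(r - 2) = 0.
So the roots are 5 and 2. Since |5| > |2| and the coefficient of 5^i is non-zero, the ratio tends to 5.

5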